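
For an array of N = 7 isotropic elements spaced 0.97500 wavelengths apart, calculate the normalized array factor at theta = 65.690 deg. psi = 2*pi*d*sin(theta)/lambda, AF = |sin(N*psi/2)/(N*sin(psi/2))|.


psi = 2*pi*0.97500*sin(65.690 deg) = 5.582913 rad
AF = |sin(7*5.582913/2) / (7*sin(5.582913/2))| = 0.2653

0.2653


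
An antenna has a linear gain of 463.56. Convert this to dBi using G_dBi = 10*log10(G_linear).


G_dBi = 10 * log10(463.56) = 26.66 dBi

26.66 dBi


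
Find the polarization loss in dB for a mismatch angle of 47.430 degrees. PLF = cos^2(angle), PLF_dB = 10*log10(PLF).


PLF_linear = cos^2(47.430 deg) = 0.4576393
PLF_dB = 10 * log10(0.4576393) = -3.395 dB

-3.395 dB


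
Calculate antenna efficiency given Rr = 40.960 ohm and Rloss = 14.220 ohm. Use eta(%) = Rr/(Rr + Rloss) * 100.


eta = 40.960 / (40.960 + 14.220) * 100 = 74.23%

74.23%


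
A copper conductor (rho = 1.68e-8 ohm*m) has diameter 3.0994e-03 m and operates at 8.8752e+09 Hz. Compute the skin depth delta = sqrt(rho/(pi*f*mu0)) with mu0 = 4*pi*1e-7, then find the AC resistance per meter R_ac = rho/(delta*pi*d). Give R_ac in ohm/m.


delta = sqrt(1.68e-8 / (pi * 8.8752e+09 * 4*pi*1e-7)) = 6.924457e-07 m
R_ac = 1.68e-8 / (6.924457e-07 * pi * 3.0994e-03) = 2.492 ohm/m

2.492 ohm/m


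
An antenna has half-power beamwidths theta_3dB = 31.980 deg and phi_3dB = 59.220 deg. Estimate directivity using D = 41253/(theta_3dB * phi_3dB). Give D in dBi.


D_linear = 41253 / (31.980 * 59.220) = 21.78255
D_dBi = 10 * log10(21.78255) = 13.38 dBi

13.38 dBi


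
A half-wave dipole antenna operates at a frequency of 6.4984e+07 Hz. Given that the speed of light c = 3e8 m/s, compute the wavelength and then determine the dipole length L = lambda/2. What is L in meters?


lambda = c / f = 3.0000e+08 / 6.4984e+07 = 4.616521 m
L = lambda / 2 = 4.616521 / 2 = 2.308 m

2.308 m


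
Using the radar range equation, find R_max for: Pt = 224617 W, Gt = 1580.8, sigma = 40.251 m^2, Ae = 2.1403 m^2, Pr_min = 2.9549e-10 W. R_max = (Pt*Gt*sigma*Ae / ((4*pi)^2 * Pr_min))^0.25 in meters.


R^4 = 224617*1580.8*40.251*2.1403 / ((4*pi)^2 * 2.9549e-10) = 6.555538e+17
R_max = 6.555538e+17^0.25 = 28455 m

28455 m


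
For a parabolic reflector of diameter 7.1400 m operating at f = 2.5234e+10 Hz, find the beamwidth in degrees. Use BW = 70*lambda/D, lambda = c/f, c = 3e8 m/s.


lambda = c / f = 3.0000e+08 / 2.5234e+10 = 0.01188872 m
BW = 70 * 0.01188872 / 7.1400 = 0.1166 deg

0.1166 deg


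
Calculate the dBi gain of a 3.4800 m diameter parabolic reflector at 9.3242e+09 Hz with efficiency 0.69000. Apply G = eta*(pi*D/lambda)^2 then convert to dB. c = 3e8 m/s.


lambda = c / f = 3.0000e+08 / 9.3242e+09 = 0.03217434 m
G_linear = 0.69000 * (pi * 3.4800 / 0.03217434)^2 = 79668.75
G_dBi = 10 * log10(79668.75) = 49.01 dBi

49.01 dBi


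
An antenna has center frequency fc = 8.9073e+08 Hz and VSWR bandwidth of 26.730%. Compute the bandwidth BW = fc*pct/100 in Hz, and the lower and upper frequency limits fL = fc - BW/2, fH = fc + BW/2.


BW = 8.9073e+08 * 26.730/100 = 2.380921e+08 Hz
fL = 8.9073e+08 - 2.380921e+08/2 = 7.717e+08 Hz
fH = 8.9073e+08 + 2.380921e+08/2 = 1.010e+09 Hz

BW=2.381e+08 Hz, fL=7.717e+08 Hz, fH=1.010e+09 Hz


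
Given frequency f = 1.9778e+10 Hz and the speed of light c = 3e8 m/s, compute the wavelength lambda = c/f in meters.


lambda = c / f = 3.0000e+08 / 1.9778e+10 = 0.01517 m

0.01517 m


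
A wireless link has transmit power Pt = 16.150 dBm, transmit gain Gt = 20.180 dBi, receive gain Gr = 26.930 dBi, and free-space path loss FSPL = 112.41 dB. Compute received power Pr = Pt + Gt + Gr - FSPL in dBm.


Pr = 16.150 + 20.180 + 26.930 - 112.41 = -49.15 dBm

-49.15 dBm


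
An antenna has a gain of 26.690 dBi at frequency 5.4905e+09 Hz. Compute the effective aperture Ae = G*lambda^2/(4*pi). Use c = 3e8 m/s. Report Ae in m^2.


lambda = c / f = 3.0000e+08 / 5.4905e+09 = 0.05463983 m
G_linear = 10^(26.690/10) = 466.6594
Ae = G_linear * lambda^2 / (4*pi) = 466.6594 * 0.05463983^2 / (4*pi) = 0.1109 m^2

0.1109 m^2


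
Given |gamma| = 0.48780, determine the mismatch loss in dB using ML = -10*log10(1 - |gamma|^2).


ML = -10 * log10(1 - 0.48780^2) = -10 * log10(0.76205116) = 1.180 dB

1.180 dB


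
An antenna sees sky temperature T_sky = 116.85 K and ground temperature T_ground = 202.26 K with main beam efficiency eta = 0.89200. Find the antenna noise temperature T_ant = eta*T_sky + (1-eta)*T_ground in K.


T_ant = 0.89200 * 116.85 + (1 - 0.89200) * 202.26 = 126.1 K

126.1 K


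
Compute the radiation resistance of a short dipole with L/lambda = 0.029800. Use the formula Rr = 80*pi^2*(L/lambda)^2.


Rr = 80 * pi^2 * (0.029800)^2 = 80 * 9.869604 * 8.880400e-04 = 0.7012 ohm

0.7012 ohm


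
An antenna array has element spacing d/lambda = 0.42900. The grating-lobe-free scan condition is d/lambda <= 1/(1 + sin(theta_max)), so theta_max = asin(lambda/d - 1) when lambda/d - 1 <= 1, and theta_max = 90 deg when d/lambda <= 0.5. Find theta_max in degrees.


lambda/d - 1 = 1/0.42900 - 1 = 1.331002 >= 1
d/lambda <= 0.5, so the array can scan to endfire without grating lobes: theta_max = 90 deg

90 deg


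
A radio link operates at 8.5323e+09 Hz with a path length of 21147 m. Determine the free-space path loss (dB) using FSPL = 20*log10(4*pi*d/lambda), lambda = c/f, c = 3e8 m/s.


lambda = c / f = 3.0000e+08 / 8.5323e+09 = 0.03516051 m
FSPL = 20 * log10(4*pi*21147/0.03516051) = 137.6 dB

137.6 dB


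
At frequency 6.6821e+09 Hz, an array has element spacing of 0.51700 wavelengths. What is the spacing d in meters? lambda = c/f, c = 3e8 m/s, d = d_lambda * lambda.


lambda = c / f = 3.0000e+08 / 6.6821e+09 = 0.04489607 m
d = 0.51700 * 0.04489607 = 0.02321 m

0.02321 m


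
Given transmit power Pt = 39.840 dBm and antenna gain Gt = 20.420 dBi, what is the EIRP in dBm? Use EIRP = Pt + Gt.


EIRP = Pt + Gt = 39.840 + 20.420 = 60.26 dBm

60.26 dBm


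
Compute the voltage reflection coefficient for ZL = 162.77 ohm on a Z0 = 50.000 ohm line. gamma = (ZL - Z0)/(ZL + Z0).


gamma = (162.77 - 50.000) / (162.77 + 50.000) = 0.5300

0.5300


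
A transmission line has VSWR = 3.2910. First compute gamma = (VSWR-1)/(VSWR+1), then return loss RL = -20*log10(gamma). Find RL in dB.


gamma = (3.2910 - 1) / (3.2910 + 1) = 0.5339082
RL = -20 * log10(0.5339082) = 5.451 dB

5.451 dB


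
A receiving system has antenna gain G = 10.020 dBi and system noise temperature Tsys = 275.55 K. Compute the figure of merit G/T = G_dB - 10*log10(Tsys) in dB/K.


G/T = 10.020 - 10*log10(275.55) = 10.020 - 24.40200 = -14.38 dB/K

-14.38 dB/K


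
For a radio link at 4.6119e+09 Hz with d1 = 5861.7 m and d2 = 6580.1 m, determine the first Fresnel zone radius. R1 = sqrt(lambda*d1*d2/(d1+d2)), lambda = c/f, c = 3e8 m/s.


lambda = c / f = 3.0000e+08 / 4.6119e+09 = 0.06504911 m
R1 = sqrt(0.06504911 * 5861.7 * 6580.1 / (5861.7 + 6580.1)) = 14.20 m

14.20 m


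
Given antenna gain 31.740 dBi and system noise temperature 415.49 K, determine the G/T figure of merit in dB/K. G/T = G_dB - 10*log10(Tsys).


G/T = 31.740 - 10*log10(415.49) = 31.740 - 26.18561 = 5.554 dB/K

5.554 dB/K


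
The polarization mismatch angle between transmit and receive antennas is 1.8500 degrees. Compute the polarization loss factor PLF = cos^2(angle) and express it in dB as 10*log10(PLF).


PLF_linear = cos^2(1.8500 deg) = 0.9989578
PLF_dB = 10 * log10(0.9989578) = -4.529e-03 dB

-4.529e-03 dB


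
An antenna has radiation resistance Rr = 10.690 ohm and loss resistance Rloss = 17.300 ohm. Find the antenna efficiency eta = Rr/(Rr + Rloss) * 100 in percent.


eta = 10.690 / (10.690 + 17.300) * 100 = 38.19%

38.19%


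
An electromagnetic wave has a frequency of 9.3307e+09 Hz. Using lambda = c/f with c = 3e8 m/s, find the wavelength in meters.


lambda = c / f = 3.0000e+08 / 9.3307e+09 = 0.03215 m

0.03215 m


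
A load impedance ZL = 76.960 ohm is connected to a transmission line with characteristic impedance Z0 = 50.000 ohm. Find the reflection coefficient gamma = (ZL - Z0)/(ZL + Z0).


gamma = (76.960 - 50.000) / (76.960 + 50.000) = 0.2124

0.2124


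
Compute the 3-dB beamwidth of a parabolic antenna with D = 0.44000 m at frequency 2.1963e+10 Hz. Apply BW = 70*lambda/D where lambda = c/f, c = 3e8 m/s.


lambda = c / f = 3.0000e+08 / 2.1963e+10 = 0.01365934 m
BW = 70 * 0.01365934 / 0.44000 = 2.173 deg

2.173 deg


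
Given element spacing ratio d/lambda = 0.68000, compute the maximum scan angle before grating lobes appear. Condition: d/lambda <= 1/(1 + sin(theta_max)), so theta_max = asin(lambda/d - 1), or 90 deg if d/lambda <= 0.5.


lambda/d - 1 = 1/0.68000 - 1 = 0.4705882
theta_max = asin(0.4705882) = 28.07 deg

28.07 deg


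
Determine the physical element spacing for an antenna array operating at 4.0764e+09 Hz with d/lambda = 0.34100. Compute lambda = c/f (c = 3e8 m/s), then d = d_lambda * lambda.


lambda = c / f = 3.0000e+08 / 4.0764e+09 = 0.07359435 m
d = 0.34100 * 0.07359435 = 0.02510 m

0.02510 m


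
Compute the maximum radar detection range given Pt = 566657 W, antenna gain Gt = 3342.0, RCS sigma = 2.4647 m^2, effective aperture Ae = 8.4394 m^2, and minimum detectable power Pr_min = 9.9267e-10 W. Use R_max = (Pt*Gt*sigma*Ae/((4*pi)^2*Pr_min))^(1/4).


R^4 = 566657*3342.0*2.4647*8.4394 / ((4*pi)^2 * 9.9267e-10) = 2.512915e+17
R_max = 2.512915e+17^0.25 = 22390 m

22390 m


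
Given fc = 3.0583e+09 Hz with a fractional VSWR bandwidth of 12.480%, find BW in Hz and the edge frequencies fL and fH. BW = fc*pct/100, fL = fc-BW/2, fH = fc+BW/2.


BW = 3.0583e+09 * 12.480/100 = 3.816758e+08 Hz
fL = 3.0583e+09 - 3.816758e+08/2 = 2.867e+09 Hz
fH = 3.0583e+09 + 3.816758e+08/2 = 3.249e+09 Hz

BW=3.817e+08 Hz, fL=2.867e+09 Hz, fH=3.249e+09 Hz


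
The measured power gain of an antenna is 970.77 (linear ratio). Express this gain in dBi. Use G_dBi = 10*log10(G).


G_dBi = 10 * log10(970.77) = 29.87 dBi

29.87 dBi


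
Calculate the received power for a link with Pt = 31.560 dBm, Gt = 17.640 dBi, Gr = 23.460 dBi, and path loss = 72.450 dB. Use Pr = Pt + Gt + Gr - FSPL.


Pr = 31.560 + 17.640 + 23.460 - 72.450 = 0.21 dBm

0.21 dBm


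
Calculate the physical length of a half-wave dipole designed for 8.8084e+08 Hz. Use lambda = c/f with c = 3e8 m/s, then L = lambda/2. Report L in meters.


lambda = c / f = 3.0000e+08 / 8.8084e+08 = 0.3405840 m
L = lambda / 2 = 0.3405840 / 2 = 0.1703 m

0.1703 m


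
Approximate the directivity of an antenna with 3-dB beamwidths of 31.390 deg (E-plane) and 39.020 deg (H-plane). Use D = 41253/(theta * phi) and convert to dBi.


D_linear = 41253 / (31.390 * 39.020) = 33.68038
D_dBi = 10 * log10(33.68038) = 15.27 dBi

15.27 dBi


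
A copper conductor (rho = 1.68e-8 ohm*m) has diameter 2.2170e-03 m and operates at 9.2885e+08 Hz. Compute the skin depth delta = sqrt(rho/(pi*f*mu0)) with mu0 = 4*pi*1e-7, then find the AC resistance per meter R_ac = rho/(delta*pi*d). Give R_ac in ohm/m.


delta = sqrt(1.68e-8 / (pi * 9.2885e+08 * 4*pi*1e-7)) = 2.140435e-06 m
R_ac = 1.68e-8 / (2.140435e-06 * pi * 2.2170e-03) = 1.127 ohm/m

1.127 ohm/m


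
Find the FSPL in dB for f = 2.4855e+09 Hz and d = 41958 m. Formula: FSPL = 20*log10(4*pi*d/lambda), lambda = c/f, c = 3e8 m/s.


lambda = c / f = 3.0000e+08 / 2.4855e+09 = 0.1207001 m
FSPL = 20 * log10(4*pi*41958/0.1207001) = 132.8 dB

132.8 dB


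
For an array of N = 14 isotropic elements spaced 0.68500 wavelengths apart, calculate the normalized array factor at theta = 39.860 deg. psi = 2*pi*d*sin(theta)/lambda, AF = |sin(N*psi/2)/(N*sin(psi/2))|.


psi = 2*pi*0.68500*sin(39.860 deg) = 2.758482 rad
AF = |sin(14*2.758482/2) / (14*sin(2.758482/2))| = 0.03229

0.03229


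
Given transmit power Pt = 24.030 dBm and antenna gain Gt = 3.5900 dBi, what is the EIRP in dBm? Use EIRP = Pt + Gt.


EIRP = Pt + Gt = 24.030 + 3.5900 = 27.62 dBm

27.62 dBm


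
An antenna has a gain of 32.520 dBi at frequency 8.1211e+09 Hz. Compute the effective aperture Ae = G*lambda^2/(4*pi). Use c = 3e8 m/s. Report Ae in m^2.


lambda = c / f = 3.0000e+08 / 8.1211e+09 = 0.03694081 m
G_linear = 10^(32.520/10) = 1786.488
Ae = G_linear * lambda^2 / (4*pi) = 1786.488 * 0.03694081^2 / (4*pi) = 0.1940 m^2

0.1940 m^2


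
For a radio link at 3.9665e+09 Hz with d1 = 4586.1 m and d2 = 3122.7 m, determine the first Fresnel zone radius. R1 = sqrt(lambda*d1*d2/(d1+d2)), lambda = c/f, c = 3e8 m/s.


lambda = c / f = 3.0000e+08 / 3.9665e+09 = 0.07563343 m
R1 = sqrt(0.07563343 * 4586.1 * 3122.7 / (4586.1 + 3122.7)) = 11.85 m

11.85 m


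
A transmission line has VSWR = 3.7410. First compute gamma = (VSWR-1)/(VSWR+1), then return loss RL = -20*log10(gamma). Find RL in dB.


gamma = (3.7410 - 1) / (3.7410 + 1) = 0.5781481
RL = -20 * log10(0.5781481) = 4.759 dB

4.759 dB


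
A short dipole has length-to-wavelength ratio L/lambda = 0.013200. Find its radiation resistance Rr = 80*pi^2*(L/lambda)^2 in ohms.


Rr = 80 * pi^2 * (0.013200)^2 = 80 * 9.869604 * 1.742400e-04 = 0.1376 ohm

0.1376 ohm


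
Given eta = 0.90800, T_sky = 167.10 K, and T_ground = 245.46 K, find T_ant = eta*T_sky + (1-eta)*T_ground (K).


T_ant = 0.90800 * 167.10 + (1 - 0.90800) * 245.46 = 174.3 K

174.3 K


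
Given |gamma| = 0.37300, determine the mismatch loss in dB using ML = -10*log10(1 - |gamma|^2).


ML = -10 * log10(1 - 0.37300^2) = -10 * log10(0.860871) = 0.6506 dB

0.6506 dB


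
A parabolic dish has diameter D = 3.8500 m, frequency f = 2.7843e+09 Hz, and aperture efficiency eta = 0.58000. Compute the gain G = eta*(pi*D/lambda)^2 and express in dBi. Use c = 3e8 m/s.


lambda = c / f = 3.0000e+08 / 2.7843e+09 = 0.1077470 m
G_linear = 0.58000 * (pi * 3.8500 / 0.1077470)^2 = 7308.678
G_dBi = 10 * log10(7308.678) = 38.64 dBi

38.64 dBi


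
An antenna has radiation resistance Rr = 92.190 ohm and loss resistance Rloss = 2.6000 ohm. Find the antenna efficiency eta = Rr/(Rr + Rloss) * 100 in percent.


eta = 92.190 / (92.190 + 2.6000) * 100 = 97.26%

97.26%


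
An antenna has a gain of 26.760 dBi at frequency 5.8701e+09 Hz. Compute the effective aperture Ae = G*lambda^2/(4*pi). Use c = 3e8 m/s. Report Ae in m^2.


lambda = c / f = 3.0000e+08 / 5.8701e+09 = 0.05110645 m
G_linear = 10^(26.760/10) = 474.2420
Ae = G_linear * lambda^2 / (4*pi) = 474.2420 * 0.05110645^2 / (4*pi) = 0.09857 m^2

0.09857 m^2


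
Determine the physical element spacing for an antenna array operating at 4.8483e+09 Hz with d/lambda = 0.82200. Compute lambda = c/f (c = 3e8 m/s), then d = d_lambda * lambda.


lambda = c / f = 3.0000e+08 / 4.8483e+09 = 0.06187736 m
d = 0.82200 * 0.06187736 = 0.05086 m

0.05086 m


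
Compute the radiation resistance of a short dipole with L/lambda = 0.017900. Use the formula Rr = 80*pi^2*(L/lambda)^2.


Rr = 80 * pi^2 * (0.017900)^2 = 80 * 9.869604 * 3.204100e-04 = 0.2530 ohm

0.2530 ohm


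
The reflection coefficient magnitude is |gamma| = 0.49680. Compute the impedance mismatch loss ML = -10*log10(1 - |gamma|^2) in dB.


ML = -10 * log10(1 - 0.49680^2) = -10 * log10(0.75318976) = 1.231 dB

1.231 dB


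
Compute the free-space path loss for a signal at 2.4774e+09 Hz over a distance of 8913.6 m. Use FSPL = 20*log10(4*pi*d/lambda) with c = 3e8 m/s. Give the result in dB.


lambda = c / f = 3.0000e+08 / 2.4774e+09 = 0.1210947 m
FSPL = 20 * log10(4*pi*8913.6/0.1210947) = 119.3 dB

119.3 dB


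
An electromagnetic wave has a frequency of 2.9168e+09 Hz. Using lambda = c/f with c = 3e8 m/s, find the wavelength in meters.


lambda = c / f = 3.0000e+08 / 2.9168e+09 = 0.1029 m

0.1029 m


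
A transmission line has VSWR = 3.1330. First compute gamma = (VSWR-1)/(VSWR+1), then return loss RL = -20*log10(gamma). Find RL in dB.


gamma = (3.1330 - 1) / (3.1330 + 1) = 0.5160900
RL = -20 * log10(0.5160900) = 5.745 dB

5.745 dB


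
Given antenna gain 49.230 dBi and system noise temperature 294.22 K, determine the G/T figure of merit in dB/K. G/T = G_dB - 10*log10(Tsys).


G/T = 49.230 - 10*log10(294.22) = 49.230 - 24.68672 = 24.54 dB/K

24.54 dB/K


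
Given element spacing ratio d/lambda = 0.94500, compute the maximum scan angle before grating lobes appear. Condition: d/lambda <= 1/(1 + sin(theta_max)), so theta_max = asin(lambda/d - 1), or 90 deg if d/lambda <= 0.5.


lambda/d - 1 = 1/0.94500 - 1 = 0.05820106
theta_max = asin(0.05820106) = 3.337 deg

3.337 deg


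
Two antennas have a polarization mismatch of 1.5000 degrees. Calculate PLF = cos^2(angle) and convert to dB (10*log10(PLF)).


PLF_linear = cos^2(1.5000 deg) = 0.9993148
PLF_dB = 10 * log10(0.9993148) = -2.977e-03 dB

-2.977e-03 dB


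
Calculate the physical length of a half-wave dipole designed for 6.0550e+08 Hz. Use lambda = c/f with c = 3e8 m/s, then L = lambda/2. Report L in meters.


lambda = c / f = 3.0000e+08 / 6.0550e+08 = 0.4954583 m
L = lambda / 2 = 0.4954583 / 2 = 0.2477 m

0.2477 m


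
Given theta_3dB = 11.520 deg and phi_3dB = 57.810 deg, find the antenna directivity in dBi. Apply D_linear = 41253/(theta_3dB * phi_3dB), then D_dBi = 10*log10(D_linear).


D_linear = 41253 / (11.520 * 57.810) = 61.94412
D_dBi = 10 * log10(61.94412) = 17.92 dBi

17.92 dBi


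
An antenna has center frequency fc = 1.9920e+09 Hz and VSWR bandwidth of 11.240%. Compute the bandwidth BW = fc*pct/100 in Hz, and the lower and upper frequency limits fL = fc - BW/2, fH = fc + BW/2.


BW = 1.9920e+09 * 11.240/100 = 2.239008e+08 Hz
fL = 1.9920e+09 - 2.239008e+08/2 = 1.880e+09 Hz
fH = 1.9920e+09 + 2.239008e+08/2 = 2.104e+09 Hz

BW=2.239e+08 Hz, fL=1.880e+09 Hz, fH=2.104e+09 Hz


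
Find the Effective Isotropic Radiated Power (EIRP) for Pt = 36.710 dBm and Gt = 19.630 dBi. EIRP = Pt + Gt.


EIRP = Pt + Gt = 36.710 + 19.630 = 56.34 dBm

56.34 dBm


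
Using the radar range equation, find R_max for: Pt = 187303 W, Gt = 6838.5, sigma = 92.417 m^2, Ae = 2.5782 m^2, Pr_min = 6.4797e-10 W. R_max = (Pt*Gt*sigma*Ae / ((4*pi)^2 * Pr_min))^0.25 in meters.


R^4 = 187303*6838.5*92.417*2.5782 / ((4*pi)^2 * 6.4797e-10) = 2.982630e+18
R_max = 2.982630e+18^0.25 = 41558 m

41558 m


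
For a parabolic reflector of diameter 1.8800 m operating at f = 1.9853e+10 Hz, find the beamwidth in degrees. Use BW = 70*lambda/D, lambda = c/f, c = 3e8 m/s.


lambda = c / f = 3.0000e+08 / 1.9853e+10 = 0.01511107 m
BW = 70 * 0.01511107 / 1.8800 = 0.5626 deg

0.5626 deg


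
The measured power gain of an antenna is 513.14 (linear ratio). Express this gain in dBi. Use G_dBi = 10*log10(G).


G_dBi = 10 * log10(513.14) = 27.10 dBi

27.10 dBi


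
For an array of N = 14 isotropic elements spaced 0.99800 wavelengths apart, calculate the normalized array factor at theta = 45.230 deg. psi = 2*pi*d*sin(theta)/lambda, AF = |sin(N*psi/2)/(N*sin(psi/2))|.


psi = 2*pi*0.99800*sin(45.230 deg) = 4.451761 rad
AF = |sin(14*4.451761/2) / (14*sin(4.451761/2))| = 0.02260

0.02260


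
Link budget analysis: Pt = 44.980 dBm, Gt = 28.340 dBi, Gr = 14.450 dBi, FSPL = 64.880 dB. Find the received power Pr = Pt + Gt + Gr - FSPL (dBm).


Pr = 44.980 + 28.340 + 14.450 - 64.880 = 22.89 dBm

22.89 dBm


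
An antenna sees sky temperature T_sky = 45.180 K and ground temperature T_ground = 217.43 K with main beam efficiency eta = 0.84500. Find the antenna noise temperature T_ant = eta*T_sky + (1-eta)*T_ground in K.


T_ant = 0.84500 * 45.180 + (1 - 0.84500) * 217.43 = 71.88 K

71.88 K


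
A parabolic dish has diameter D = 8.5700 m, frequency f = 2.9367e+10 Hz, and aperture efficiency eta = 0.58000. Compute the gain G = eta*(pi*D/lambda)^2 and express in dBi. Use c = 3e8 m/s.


lambda = c / f = 3.0000e+08 / 2.9367e+10 = 0.01021555 m
G_linear = 0.58000 * (pi * 8.5700 / 0.01021555)^2 = 4.028709e+06
G_dBi = 10 * log10(4.028709e+06) = 66.05 dBi

66.05 dBi


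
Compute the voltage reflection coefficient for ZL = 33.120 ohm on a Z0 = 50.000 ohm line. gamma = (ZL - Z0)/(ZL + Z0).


gamma = (33.120 - 50.000) / (33.120 + 50.000) = -0.2031

-0.2031


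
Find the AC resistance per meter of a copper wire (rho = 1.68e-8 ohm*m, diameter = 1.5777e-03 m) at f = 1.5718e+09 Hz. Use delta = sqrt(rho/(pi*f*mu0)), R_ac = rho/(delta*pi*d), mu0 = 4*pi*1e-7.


delta = sqrt(1.68e-8 / (pi * 1.5718e+09 * 4*pi*1e-7)) = 1.645418e-06 m
R_ac = 1.68e-8 / (1.645418e-06 * pi * 1.5777e-03) = 2.060 ohm/m

2.060 ohm/m


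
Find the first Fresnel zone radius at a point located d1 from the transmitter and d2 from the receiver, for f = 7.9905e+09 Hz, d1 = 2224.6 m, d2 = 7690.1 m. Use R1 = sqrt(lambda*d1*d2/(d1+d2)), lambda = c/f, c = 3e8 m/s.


lambda = c / f = 3.0000e+08 / 7.9905e+09 = 0.03754458 m
R1 = sqrt(0.03754458 * 2224.6 * 7690.1 / (2224.6 + 7690.1)) = 8.049 m

8.049 m


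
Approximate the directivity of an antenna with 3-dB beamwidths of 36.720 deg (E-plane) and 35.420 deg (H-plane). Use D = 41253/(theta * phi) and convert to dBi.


D_linear = 41253 / (36.720 * 35.420) = 31.71789
D_dBi = 10 * log10(31.71789) = 15.01 dBi

15.01 dBi


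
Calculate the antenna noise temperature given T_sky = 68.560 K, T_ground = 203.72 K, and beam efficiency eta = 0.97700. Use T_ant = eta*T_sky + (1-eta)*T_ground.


T_ant = 0.97700 * 68.560 + (1 - 0.97700) * 203.72 = 71.67 K

71.67 K


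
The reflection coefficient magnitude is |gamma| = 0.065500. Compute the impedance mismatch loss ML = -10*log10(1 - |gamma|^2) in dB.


ML = -10 * log10(1 - 0.065500^2) = -10 * log10(0.99570975) = 0.01867 dB

0.01867 dB


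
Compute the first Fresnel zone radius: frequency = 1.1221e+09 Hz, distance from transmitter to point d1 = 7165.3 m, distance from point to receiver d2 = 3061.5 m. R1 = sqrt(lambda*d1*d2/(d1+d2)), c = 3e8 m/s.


lambda = c / f = 3.0000e+08 / 1.1221e+09 = 0.2673559 m
R1 = sqrt(0.2673559 * 7165.3 * 3061.5 / (7165.3 + 3061.5)) = 23.95 m

23.95 m


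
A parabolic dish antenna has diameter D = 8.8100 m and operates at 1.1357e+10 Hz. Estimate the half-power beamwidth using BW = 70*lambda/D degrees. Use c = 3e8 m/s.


lambda = c / f = 3.0000e+08 / 1.1357e+10 = 0.02641543 m
BW = 70 * 0.02641543 / 8.8100 = 0.2099 deg

0.2099 deg


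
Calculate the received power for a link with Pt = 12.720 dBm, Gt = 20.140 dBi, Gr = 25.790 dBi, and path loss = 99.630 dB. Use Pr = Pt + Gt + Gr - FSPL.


Pr = 12.720 + 20.140 + 25.790 - 99.630 = -40.98 dBm

-40.98 dBm


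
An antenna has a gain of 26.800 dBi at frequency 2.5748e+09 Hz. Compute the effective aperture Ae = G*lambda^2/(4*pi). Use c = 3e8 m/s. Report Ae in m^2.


lambda = c / f = 3.0000e+08 / 2.5748e+09 = 0.1165139 m
G_linear = 10^(26.800/10) = 478.6301
Ae = G_linear * lambda^2 / (4*pi) = 478.6301 * 0.1165139^2 / (4*pi) = 0.5171 m^2

0.5171 m^2


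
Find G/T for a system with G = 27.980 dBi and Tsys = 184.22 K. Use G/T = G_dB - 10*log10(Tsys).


G/T = 27.980 - 10*log10(184.22) = 27.980 - 22.65337 = 5.327 dB/K

5.327 dB/K


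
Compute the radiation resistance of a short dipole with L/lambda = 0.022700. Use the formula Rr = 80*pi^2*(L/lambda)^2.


Rr = 80 * pi^2 * (0.022700)^2 = 80 * 9.869604 * 5.152900e-04 = 0.4069 ohm

0.4069 ohm


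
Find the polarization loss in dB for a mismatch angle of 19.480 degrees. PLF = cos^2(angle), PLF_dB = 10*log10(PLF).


PLF_linear = cos^2(19.480 deg) = 0.8887926
PLF_dB = 10 * log10(0.8887926) = -0.5120 dB

-0.5120 dB


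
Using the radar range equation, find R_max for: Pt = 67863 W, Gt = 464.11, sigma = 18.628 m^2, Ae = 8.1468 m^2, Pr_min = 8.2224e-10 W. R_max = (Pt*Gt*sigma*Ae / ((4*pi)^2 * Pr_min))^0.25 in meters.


R^4 = 67863*464.11*18.628*8.1468 / ((4*pi)^2 * 8.2224e-10) = 3.681196e+16
R_max = 3.681196e+16^0.25 = 13852 m

13852 m


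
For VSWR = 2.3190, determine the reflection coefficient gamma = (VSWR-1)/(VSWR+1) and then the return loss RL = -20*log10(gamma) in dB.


gamma = (2.3190 - 1) / (2.3190 + 1) = 0.3974089
RL = -20 * log10(0.3974089) = 8.015 dB

8.015 dB


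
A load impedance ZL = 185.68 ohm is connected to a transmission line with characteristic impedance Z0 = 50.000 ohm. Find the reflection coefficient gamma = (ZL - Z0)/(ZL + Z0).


gamma = (185.68 - 50.000) / (185.68 + 50.000) = 0.5757

0.5757


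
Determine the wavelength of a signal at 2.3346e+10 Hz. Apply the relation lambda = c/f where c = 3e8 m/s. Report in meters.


lambda = c / f = 3.0000e+08 / 2.3346e+10 = 0.01285 m

0.01285 m


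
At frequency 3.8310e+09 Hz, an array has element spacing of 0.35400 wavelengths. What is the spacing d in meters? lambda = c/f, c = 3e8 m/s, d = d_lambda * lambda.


lambda = c / f = 3.0000e+08 / 3.8310e+09 = 0.07830854 m
d = 0.35400 * 0.07830854 = 0.02772 m

0.02772 m


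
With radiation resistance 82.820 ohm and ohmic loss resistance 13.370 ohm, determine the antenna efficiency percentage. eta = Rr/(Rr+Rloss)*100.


eta = 82.820 / (82.820 + 13.370) * 100 = 86.10%

86.10%


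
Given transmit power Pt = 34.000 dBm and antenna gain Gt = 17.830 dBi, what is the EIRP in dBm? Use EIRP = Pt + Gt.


EIRP = Pt + Gt = 34.000 + 17.830 = 51.83 dBm

51.83 dBm


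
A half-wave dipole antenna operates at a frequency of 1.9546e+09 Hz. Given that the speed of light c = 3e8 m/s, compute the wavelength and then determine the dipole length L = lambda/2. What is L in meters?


lambda = c / f = 3.0000e+08 / 1.9546e+09 = 0.1534841 m
L = lambda / 2 = 0.1534841 / 2 = 0.07674 m

0.07674 m


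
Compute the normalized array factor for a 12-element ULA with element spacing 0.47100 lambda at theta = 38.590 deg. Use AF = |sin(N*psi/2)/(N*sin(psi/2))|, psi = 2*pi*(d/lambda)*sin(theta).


psi = 2*pi*0.47100*sin(38.590 deg) = 1.845893 rad
AF = |sin(12*1.845893/2) / (12*sin(1.845893/2))| = 0.1042

0.1042


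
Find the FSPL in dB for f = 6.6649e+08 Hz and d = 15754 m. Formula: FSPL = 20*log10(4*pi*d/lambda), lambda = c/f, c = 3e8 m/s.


lambda = c / f = 3.0000e+08 / 6.6649e+08 = 0.4501193 m
FSPL = 20 * log10(4*pi*15754/0.4501193) = 112.9 dB

112.9 dB


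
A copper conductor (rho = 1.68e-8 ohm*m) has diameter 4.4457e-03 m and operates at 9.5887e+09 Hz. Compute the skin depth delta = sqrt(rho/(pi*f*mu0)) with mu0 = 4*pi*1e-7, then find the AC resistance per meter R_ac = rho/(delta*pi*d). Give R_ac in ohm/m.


delta = sqrt(1.68e-8 / (pi * 9.5887e+09 * 4*pi*1e-7)) = 6.661851e-07 m
R_ac = 1.68e-8 / (6.661851e-07 * pi * 4.4457e-03) = 1.806 ohm/m

1.806 ohm/m


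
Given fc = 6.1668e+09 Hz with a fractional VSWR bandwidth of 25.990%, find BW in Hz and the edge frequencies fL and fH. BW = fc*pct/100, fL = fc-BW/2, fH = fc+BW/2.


BW = 6.1668e+09 * 25.990/100 = 1.602751e+09 Hz
fL = 6.1668e+09 - 1.602751e+09/2 = 5.365e+09 Hz
fH = 6.1668e+09 + 1.602751e+09/2 = 6.968e+09 Hz

BW=1.603e+09 Hz, fL=5.365e+09 Hz, fH=6.968e+09 Hz


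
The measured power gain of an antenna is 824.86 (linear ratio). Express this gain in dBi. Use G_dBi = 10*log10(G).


G_dBi = 10 * log10(824.86) = 29.16 dBi

29.16 dBi


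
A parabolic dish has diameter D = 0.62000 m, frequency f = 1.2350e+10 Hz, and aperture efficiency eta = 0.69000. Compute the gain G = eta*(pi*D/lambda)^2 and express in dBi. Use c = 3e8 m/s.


lambda = c / f = 3.0000e+08 / 1.2350e+10 = 0.02429150 m
G_linear = 0.69000 * (pi * 0.62000 / 0.02429150)^2 = 4436.327
G_dBi = 10 * log10(4436.327) = 36.47 dBi

36.47 dBi


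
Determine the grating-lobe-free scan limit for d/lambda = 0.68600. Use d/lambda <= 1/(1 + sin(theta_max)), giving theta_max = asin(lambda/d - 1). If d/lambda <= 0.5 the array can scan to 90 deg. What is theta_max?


lambda/d - 1 = 1/0.68600 - 1 = 0.4577259
theta_max = asin(0.4577259) = 27.24 deg

27.24 deg


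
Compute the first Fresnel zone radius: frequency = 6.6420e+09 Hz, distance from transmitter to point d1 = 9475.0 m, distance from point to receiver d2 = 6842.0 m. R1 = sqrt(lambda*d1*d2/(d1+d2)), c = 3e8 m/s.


lambda = c / f = 3.0000e+08 / 6.6420e+09 = 0.04516712 m
R1 = sqrt(0.04516712 * 9475.0 * 6842.0 / (9475.0 + 6842.0)) = 13.40 m

13.40 m


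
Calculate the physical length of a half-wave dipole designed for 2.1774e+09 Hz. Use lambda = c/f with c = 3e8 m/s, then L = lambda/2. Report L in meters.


lambda = c / f = 3.0000e+08 / 2.1774e+09 = 0.1377790 m
L = lambda / 2 = 0.1377790 / 2 = 0.06889 m

0.06889 m


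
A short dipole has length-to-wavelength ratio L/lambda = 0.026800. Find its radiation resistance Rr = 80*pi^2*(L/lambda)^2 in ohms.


Rr = 80 * pi^2 * (0.026800)^2 = 80 * 9.869604 * 7.182400e-04 = 0.5671 ohm

0.5671 ohm


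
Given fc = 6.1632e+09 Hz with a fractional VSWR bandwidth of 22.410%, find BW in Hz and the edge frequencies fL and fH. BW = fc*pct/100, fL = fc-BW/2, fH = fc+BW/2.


BW = 6.1632e+09 * 22.410/100 = 1.381173e+09 Hz
fL = 6.1632e+09 - 1.381173e+09/2 = 5.473e+09 Hz
fH = 6.1632e+09 + 1.381173e+09/2 = 6.854e+09 Hz

BW=1.381e+09 Hz, fL=5.473e+09 Hz, fH=6.854e+09 Hz


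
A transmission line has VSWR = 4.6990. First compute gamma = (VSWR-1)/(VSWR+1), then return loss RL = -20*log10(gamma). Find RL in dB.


gamma = (4.6990 - 1) / (4.6990 + 1) = 0.6490612
RL = -20 * log10(0.6490612) = 3.754 dB

3.754 dB


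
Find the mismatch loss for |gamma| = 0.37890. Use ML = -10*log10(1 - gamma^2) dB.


ML = -10 * log10(1 - 0.37890^2) = -10 * log10(0.85643479) = 0.6731 dB

0.6731 dB


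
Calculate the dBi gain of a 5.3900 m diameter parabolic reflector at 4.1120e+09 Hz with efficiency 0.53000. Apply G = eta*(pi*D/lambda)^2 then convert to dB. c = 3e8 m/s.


lambda = c / f = 3.0000e+08 / 4.1120e+09 = 0.07295720 m
G_linear = 0.53000 * (pi * 5.3900 / 0.07295720)^2 = 28550.70
G_dBi = 10 * log10(28550.70) = 44.56 dBi

44.56 dBi


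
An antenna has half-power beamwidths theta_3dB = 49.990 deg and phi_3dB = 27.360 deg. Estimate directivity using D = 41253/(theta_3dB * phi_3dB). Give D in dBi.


D_linear = 41253 / (49.990 * 27.360) = 30.16173
D_dBi = 10 * log10(30.16173) = 14.79 dBi

14.79 dBi


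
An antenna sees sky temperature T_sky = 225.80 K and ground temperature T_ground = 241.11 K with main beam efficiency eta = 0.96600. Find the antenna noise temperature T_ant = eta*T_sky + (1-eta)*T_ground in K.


T_ant = 0.96600 * 225.80 + (1 - 0.96600) * 241.11 = 226.3 K

226.3 K


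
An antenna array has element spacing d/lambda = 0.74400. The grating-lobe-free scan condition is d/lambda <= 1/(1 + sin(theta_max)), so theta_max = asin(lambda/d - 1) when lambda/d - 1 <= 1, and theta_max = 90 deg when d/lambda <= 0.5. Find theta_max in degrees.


lambda/d - 1 = 1/0.74400 - 1 = 0.3440860
theta_max = asin(0.3440860) = 20.13 deg

20.13 deg


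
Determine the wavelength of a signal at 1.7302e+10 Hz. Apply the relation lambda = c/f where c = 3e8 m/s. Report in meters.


lambda = c / f = 3.0000e+08 / 1.7302e+10 = 0.01734 m

0.01734 m


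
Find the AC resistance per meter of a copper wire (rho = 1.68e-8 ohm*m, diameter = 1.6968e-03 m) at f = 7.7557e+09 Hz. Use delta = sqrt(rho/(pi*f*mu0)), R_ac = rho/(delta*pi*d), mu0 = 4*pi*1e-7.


delta = sqrt(1.68e-8 / (pi * 7.7557e+09 * 4*pi*1e-7)) = 7.407374e-07 m
R_ac = 1.68e-8 / (7.407374e-07 * pi * 1.6968e-03) = 4.255 ohm/m

4.255 ohm/m


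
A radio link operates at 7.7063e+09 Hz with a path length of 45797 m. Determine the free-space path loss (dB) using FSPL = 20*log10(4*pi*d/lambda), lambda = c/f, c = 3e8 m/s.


lambda = c / f = 3.0000e+08 / 7.7063e+09 = 0.03892919 m
FSPL = 20 * log10(4*pi*45797/0.03892919) = 143.4 dB

143.4 dB


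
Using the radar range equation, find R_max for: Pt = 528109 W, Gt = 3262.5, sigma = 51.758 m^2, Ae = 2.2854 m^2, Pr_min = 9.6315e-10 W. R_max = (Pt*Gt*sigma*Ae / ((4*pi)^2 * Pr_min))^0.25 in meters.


R^4 = 528109*3262.5*51.758*2.2854 / ((4*pi)^2 * 9.6315e-10) = 1.339986e+18
R_max = 1.339986e+18^0.25 = 34023 m

34023 m


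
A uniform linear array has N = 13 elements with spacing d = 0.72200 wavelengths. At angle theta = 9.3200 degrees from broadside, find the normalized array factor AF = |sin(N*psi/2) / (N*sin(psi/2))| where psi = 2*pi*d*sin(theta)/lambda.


psi = 2*pi*0.72200*sin(9.3200 deg) = 0.7346719 rad
AF = |sin(13*0.7346719/2) / (13*sin(0.7346719/2))| = 0.2138

0.2138


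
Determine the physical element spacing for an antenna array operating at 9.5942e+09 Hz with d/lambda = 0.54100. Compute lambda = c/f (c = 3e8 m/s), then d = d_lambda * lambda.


lambda = c / f = 3.0000e+08 / 9.5942e+09 = 0.03126889 m
d = 0.54100 * 0.03126889 = 0.01692 m

0.01692 m


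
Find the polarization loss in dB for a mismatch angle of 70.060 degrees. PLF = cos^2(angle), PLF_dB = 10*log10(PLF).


PLF_linear = cos^2(70.060 deg) = 0.1163055
PLF_dB = 10 * log10(0.1163055) = -9.344 dB

-9.344 dB


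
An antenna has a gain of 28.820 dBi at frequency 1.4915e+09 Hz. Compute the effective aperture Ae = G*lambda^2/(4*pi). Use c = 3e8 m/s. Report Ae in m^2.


lambda = c / f = 3.0000e+08 / 1.4915e+09 = 0.2011398 m
G_linear = 10^(28.820/10) = 762.0790
Ae = G_linear * lambda^2 / (4*pi) = 762.0790 * 0.2011398^2 / (4*pi) = 2.454 m^2

2.454 m^2


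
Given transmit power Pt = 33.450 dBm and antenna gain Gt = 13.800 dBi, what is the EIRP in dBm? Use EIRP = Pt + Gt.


EIRP = Pt + Gt = 33.450 + 13.800 = 47.25 dBm

47.25 dBm


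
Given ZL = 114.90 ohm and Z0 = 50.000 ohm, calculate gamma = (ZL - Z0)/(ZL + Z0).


gamma = (114.90 - 50.000) / (114.90 + 50.000) = 0.3936

0.3936


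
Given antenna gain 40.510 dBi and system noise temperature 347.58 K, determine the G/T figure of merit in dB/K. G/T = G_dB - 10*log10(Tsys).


G/T = 40.510 - 10*log10(347.58) = 40.510 - 25.41055 = 15.10 dB/K

15.10 dB/K


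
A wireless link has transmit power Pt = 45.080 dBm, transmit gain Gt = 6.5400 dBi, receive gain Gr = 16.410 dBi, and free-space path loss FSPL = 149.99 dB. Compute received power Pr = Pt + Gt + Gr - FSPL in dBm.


Pr = 45.080 + 6.5400 + 16.410 - 149.99 = -81.96 dBm

-81.96 dBm


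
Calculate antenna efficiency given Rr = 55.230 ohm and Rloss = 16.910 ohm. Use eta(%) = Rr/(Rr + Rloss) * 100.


eta = 55.230 / (55.230 + 16.910) * 100 = 76.56%

76.56%


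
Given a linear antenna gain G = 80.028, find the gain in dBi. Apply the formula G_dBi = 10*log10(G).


G_dBi = 10 * log10(80.028) = 19.03 dBi

19.03 dBi


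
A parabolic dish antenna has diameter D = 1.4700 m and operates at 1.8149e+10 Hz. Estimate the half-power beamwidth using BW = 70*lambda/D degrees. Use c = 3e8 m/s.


lambda = c / f = 3.0000e+08 / 1.8149e+10 = 0.01652984 m
BW = 70 * 0.01652984 / 1.4700 = 0.7871 deg

0.7871 deg


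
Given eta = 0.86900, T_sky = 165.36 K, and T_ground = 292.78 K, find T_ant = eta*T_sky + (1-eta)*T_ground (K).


T_ant = 0.86900 * 165.36 + (1 - 0.86900) * 292.78 = 182.1 K

182.1 K


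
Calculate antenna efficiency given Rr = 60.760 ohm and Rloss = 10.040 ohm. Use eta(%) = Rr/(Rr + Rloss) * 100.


eta = 60.760 / (60.760 + 10.040) * 100 = 85.82%

85.82%


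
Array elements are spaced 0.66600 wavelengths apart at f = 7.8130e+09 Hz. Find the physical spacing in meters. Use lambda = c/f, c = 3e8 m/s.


lambda = c / f = 3.0000e+08 / 7.8130e+09 = 0.03839754 m
d = 0.66600 * 0.03839754 = 0.02557 m

0.02557 m


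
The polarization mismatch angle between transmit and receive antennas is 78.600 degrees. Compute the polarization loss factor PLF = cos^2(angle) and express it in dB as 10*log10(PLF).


PLF_linear = cos^2(78.600 deg) = 0.03906842
PLF_dB = 10 * log10(0.03906842) = -14.08 dB

-14.08 dB


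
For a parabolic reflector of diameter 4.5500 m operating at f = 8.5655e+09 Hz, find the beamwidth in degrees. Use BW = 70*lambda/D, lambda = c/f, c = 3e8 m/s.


lambda = c / f = 3.0000e+08 / 8.5655e+09 = 0.03502423 m
BW = 70 * 0.03502423 / 4.5500 = 0.5388 deg

0.5388 deg


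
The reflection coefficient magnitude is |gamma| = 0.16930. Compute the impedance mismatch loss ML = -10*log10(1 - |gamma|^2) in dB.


ML = -10 * log10(1 - 0.16930^2) = -10 * log10(0.97133751) = 0.1263 dB

0.1263 dB


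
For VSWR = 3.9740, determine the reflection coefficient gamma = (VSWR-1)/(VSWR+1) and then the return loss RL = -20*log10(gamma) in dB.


gamma = (3.9740 - 1) / (3.9740 + 1) = 0.5979091
RL = -20 * log10(0.5979091) = 4.467 dB

4.467 dB


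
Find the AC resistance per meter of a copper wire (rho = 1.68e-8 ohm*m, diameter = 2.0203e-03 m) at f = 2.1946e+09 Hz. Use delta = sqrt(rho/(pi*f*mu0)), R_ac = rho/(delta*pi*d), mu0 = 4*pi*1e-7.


delta = sqrt(1.68e-8 / (pi * 2.1946e+09 * 4*pi*1e-7)) = 1.392506e-06 m
R_ac = 1.68e-8 / (1.392506e-06 * pi * 2.0203e-03) = 1.901 ohm/m

1.901 ohm/m


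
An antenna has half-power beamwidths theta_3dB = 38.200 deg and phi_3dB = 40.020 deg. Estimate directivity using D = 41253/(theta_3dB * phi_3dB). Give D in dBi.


D_linear = 41253 / (38.200 * 40.020) = 26.98454
D_dBi = 10 * log10(26.98454) = 14.31 dBi

14.31 dBi


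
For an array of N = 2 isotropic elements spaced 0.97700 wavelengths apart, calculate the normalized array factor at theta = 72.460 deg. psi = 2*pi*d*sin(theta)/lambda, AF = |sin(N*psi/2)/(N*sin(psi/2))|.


psi = 2*pi*0.97700*sin(72.460 deg) = 5.853265 rad
AF = |sin(2*5.853265/2) / (2*sin(5.853265/2))| = 0.9770

0.9770


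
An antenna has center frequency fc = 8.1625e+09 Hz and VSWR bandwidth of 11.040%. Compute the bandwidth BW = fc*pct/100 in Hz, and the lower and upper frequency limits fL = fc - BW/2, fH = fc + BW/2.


BW = 8.1625e+09 * 11.040/100 = 9.011400e+08 Hz
fL = 8.1625e+09 - 9.011400e+08/2 = 7.712e+09 Hz
fH = 8.1625e+09 + 9.011400e+08/2 = 8.613e+09 Hz

BW=9.011e+08 Hz, fL=7.712e+09 Hz, fH=8.613e+09 Hz


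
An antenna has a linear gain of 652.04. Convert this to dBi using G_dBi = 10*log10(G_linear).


G_dBi = 10 * log10(652.04) = 28.14 dBi

28.14 dBi


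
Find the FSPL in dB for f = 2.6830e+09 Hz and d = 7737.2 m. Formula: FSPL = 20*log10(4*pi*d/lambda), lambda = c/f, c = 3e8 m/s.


lambda = c / f = 3.0000e+08 / 2.6830e+09 = 0.1118151 m
FSPL = 20 * log10(4*pi*7737.2/0.1118151) = 118.8 dB

118.8 dB


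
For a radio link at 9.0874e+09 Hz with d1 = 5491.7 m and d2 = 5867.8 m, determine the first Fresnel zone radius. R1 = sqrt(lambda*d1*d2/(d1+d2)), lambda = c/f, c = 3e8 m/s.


lambda = c / f = 3.0000e+08 / 9.0874e+09 = 0.03301274 m
R1 = sqrt(0.03301274 * 5491.7 * 5867.8 / (5491.7 + 5867.8)) = 9.677 m

9.677 m


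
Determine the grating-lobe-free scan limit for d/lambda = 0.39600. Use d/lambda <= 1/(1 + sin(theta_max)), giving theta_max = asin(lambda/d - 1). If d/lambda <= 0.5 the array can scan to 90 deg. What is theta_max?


lambda/d - 1 = 1/0.39600 - 1 = 1.525253 >= 1
d/lambda <= 0.5, so the array can scan to endfire without grating lobes: theta_max = 90 deg

90 deg


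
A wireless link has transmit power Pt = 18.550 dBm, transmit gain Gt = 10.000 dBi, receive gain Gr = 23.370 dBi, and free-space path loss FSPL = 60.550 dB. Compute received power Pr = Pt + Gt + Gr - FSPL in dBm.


Pr = 18.550 + 10.000 + 23.370 - 60.550 = -8.63 dBm

-8.63 dBm


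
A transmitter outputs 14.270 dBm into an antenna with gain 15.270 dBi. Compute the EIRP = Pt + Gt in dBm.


EIRP = Pt + Gt = 14.270 + 15.270 = 29.54 dBm

29.54 dBm


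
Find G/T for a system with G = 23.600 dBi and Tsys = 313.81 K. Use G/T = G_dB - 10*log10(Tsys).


G/T = 23.600 - 10*log10(313.81) = 23.600 - 24.96667 = -1.367 dB/K

-1.367 dB/K


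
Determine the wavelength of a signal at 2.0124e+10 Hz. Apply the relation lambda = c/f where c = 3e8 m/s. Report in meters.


lambda = c / f = 3.0000e+08 / 2.0124e+10 = 0.01491 m

0.01491 m


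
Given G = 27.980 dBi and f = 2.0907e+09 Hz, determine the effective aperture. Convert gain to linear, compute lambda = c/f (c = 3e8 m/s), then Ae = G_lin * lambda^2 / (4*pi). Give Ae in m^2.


lambda = c / f = 3.0000e+08 / 2.0907e+09 = 0.1434926 m
G_linear = 10^(27.980/10) = 628.0584
Ae = G_linear * lambda^2 / (4*pi) = 628.0584 * 0.1434926^2 / (4*pi) = 1.029 m^2

1.029 m^2
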